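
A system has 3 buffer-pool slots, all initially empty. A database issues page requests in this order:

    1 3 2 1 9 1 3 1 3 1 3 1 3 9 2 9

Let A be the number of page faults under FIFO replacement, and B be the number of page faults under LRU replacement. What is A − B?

2

Under FIFO: F F F . F F F . . . . . . . F F → 8 faults.
Under LRU: F F F . F . F . . . . . . . F . → 6 faults.
A − B = 8 − 6 = 2.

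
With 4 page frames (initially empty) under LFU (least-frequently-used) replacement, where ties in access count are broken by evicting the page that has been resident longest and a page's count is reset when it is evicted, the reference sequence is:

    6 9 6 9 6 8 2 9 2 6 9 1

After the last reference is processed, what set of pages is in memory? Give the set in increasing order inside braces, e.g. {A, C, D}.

{1, 2, 6, 9}

6 -> miss, frames [6]
9 -> miss, frames [6, 9]
6 -> hit
9 -> hit
6 -> hit
8 -> miss, frames [6, 9, 8]
2 -> miss, frames [6, 9, 8, 2]
9 -> hit
2 -> hit
6 -> hit
9 -> hit
1 -> miss, evict 8, frames [6, 9, 2, 1]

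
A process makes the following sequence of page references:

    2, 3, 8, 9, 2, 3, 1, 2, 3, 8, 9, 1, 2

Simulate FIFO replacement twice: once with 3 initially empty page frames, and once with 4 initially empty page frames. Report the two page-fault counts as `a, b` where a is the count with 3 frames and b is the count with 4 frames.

10, 11

3 frames: F F F F F F F . . F F . F → 10 faults.
4 frames: F F F F . . F F F F F F F → 11 faults.
11 > 10: adding a frame increased faults — Belady's anomaly.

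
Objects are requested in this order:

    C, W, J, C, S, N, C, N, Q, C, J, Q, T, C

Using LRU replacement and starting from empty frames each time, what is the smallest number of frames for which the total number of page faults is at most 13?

f=1: 14 faults
f=2: 13 faults
f=3: 9 faults
f=4: 8 faults
f=5: 7 faults
f=6: 7 faults
f=7: 7 faults
Smallest f with faults ≤ 13 is 2.

2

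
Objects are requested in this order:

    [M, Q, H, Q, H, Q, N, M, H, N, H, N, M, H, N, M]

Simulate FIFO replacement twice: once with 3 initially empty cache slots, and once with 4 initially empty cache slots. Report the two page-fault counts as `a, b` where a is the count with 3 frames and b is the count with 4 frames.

5, 4

3 frames: F F F . . . F F . . . . . . . . → 5 faults.
4 frames: F F F . . . F . . . . . . . . . → 4 faults.
4 < 5: adding a frame reduced faults, as is typical.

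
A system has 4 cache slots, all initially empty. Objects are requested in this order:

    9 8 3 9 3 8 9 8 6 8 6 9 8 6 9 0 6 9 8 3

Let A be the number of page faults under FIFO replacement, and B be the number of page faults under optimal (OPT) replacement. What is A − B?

2

Under FIFO: F F F . . . . . F . . . . . . F . F F F → 8 faults.
Under OPT: F F F . . . . . F . . . . . . F . . . F → 6 faults.
A − B = 8 − 6 = 2.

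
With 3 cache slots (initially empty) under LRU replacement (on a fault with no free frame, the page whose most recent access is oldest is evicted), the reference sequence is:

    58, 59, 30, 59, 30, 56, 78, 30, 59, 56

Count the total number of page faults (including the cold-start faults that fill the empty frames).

58: miss, frames {58}
59: miss, frames {58,59}
30: miss, frames {58,59,30}
59: hit
30: hit
56: miss, evict 58, frames {59,30,56}
78: miss, evict 59, frames {30,56,78}
30: hit
59: miss, evict 56, frames {78,30,59}
56: miss, evict 78, frames {30,59,56}
Page faults: 7.

7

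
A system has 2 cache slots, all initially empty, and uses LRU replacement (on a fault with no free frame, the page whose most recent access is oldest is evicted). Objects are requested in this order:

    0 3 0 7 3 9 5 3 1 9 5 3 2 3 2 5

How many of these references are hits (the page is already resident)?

3

0 -> miss, frames [0]
3 -> miss, frames [0, 3]
0 -> hit
7 -> miss, evict 3, frames [0, 7]
3 -> miss, evict 0, frames [7, 3]
9 -> miss, evict 7, frames [3, 9]
5 -> miss, evict 3, frames [9, 5]
3 -> miss, evict 9, frames [5, 3]
1 -> miss, evict 5, frames [3, 1]
9 -> miss, evict 3, frames [1, 9]
5 -> miss, evict 1, frames [9, 5]
3 -> miss, evict 9, frames [5, 3]
2 -> miss, evict 5, frames [3, 2]
3 -> hit
2 -> hit
5 -> miss, evict 3, frames [2, 5]
Hits: 3.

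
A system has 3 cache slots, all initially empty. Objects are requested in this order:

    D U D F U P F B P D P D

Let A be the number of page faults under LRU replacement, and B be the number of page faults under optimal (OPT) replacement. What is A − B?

Under LRU: F F . F . F . F . F . . → 6 faults.
Under OPT: F F . F . F . F . . . . → 5 faults.
A − B = 6 − 5 = 1.

1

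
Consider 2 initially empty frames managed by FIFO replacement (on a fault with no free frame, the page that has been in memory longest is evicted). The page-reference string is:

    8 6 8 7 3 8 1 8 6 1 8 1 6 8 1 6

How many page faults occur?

8 -> fault, frames (8)
6 -> fault, frames (8 6)
8 -> hit
7 -> fault, evict 8, frames (6 7)
3 -> fault, evict 6, frames (7 3)
8 -> fault, evict 7, frames (3 8)
1 -> fault, evict 3, frames (8 1)
8 -> hit
6 -> fault, evict 8, frames (1 6)
1 -> hit
8 -> fault, evict 1, frames (6 8)
1 -> fault, evict 6, frames (8 1)
6 -> fault, evict 8, frames (1 6)
8 -> fault, evict 1, frames (6 8)
1 -> fault, evict 6, frames (8 1)
6 -> fault, evict 8, frames (1 6)
Page faults: 13.

13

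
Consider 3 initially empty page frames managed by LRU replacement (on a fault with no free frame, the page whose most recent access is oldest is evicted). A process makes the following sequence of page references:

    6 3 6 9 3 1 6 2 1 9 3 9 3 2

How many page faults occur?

6: fault, frames {6}
3: fault, frames {6,3}
6: hit
9: fault, frames {3,6,9}
3: hit
1: fault, evict 6, frames {9,3,1}
6: fault, evict 9, frames {3,1,6}
2: fault, evict 3, frames {1,6,2}
1: hit
9: fault, evict 6, frames {2,1,9}
3: fault, evict 2, frames {1,9,3}
9: hit
3: hit
2: fault, evict 1, frames {9,3,2}
Page faults: 9.

9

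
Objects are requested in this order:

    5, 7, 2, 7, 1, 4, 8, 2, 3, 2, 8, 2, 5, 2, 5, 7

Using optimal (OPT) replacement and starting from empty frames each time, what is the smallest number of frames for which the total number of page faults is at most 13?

f=1: 16 faults
f=2: 10 faults
f=3: 9 faults
f=4: 8 faults
f=5: 7 faults
f=6: 7 faults
f=7: 7 faults
Smallest f with faults ≤ 13 is 2.

2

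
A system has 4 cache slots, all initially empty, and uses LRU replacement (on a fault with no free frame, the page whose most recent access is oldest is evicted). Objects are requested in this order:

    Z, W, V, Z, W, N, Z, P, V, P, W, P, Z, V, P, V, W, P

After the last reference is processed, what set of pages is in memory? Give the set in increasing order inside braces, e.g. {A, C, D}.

Z -> miss, frames (Z)
W -> miss, frames (Z W)
V -> miss, frames (Z W V)
Z -> hit
W -> hit
N -> miss, frames (V Z W N)
Z -> hit
P -> miss, evict V, frames (W N Z P)
V -> miss, evict W, frames (N Z P V)
P -> hit
W -> miss, evict N, frames (Z V P W)
P -> hit
Z -> hit
V -> hit
P -> hit
V -> hit
W -> hit
P -> hit

{P, V, W, Z}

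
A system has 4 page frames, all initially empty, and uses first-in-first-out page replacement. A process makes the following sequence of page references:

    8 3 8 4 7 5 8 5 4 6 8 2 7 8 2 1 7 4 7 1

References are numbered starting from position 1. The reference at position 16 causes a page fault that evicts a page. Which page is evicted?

pos 1: 8: miss, frames {8}
pos 2: 3: miss, frames {8,3}
pos 3: 8: hit
pos 4: 4: miss, frames {8,3,4}
pos 5: 7: miss, frames {8,3,4,7}
pos 6: 5: miss, evict 8, frames {3,4,7,5}
pos 7: 8: miss, evict 3, frames {4,7,5,8}
pos 8: 5: hit
pos 9: 4: hit
pos 10: 6: miss, evict 4, frames {7,5,8,6}
pos 11: 8: hit
pos 12: 2: miss, evict 7, frames {5,8,6,2}
pos 13: 7: miss, evict 5, frames {8,6,2,7}
pos 14: 8: hit
pos 15: 2: hit
pos 16: 1: miss, evict 8, frames {6,2,7,1}
At position 16, page 8 is evicted.

8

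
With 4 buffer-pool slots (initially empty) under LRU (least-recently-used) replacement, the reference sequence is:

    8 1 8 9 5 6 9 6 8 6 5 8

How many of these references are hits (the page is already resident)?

7

8 → fault, frames [8]
1 → fault, frames [8, 1]
8 → hit
9 → fault, frames [1, 8, 9]
5 → fault, frames [1, 8, 9, 5]
6 → fault, evict 1, frames [8, 9, 5, 6]
9 → hit
6 → hit
8 → hit
6 → hit
5 → hit
8 → hit
Hits: 7.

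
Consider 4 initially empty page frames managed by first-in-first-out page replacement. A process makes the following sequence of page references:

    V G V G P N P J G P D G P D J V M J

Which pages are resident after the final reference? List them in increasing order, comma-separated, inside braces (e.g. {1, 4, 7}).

{J, M, P, V}

V -> fault, frames {V}
G -> fault, frames {V,G}
V -> hit
G -> hit
P -> fault, frames {V,G,P}
N -> fault, frames {V,G,P,N}
P -> hit
J -> fault, evict V, frames {G,P,N,J}
G -> hit
P -> hit
D -> fault, evict G, frames {P,N,J,D}
G -> fault, evict P, frames {N,J,D,G}
P -> fault, evict N, frames {J,D,G,P}
D -> hit
J -> hit
V -> fault, evict J, frames {D,G,P,V}
M -> fault, evict D, frames {G,P,V,M}
J -> fault, evict G, frames {P,V,M,J}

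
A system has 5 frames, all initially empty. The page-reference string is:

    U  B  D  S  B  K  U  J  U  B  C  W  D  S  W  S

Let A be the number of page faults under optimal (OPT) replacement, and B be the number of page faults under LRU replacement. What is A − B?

Under OPT: F F F F . F . F . . F F . . . . → 8 faults.
Under LRU: F F F F . F . F . . F F F F . . → 10 faults.
A − B = 8 − 10 = -2.

-2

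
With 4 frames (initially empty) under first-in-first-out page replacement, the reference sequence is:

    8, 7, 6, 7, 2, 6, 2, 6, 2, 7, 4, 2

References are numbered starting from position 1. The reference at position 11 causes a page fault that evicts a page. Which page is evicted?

pos 1: 8 → fault, frames (8)
pos 2: 7 → fault, frames (8 7)
pos 3: 6 → fault, frames (8 7 6)
pos 4: 7 → hit
pos 5: 2 → fault, frames (8 7 6 2)
pos 6: 6 → hit
pos 7: 2 → hit
pos 8: 6 → hit
pos 9: 2 → hit
pos 10: 7 → hit
pos 11: 4 → fault, evict 8, frames (7 6 2 4)
At position 11, page 8 is evicted.

8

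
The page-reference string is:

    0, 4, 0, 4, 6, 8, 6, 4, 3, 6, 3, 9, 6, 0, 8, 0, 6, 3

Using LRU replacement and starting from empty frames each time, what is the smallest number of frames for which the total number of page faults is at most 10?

3

f=1: 18 faults
f=2: 13 faults
f=3: 9 faults
f=4: 9 faults
f=5: 8 faults
f=6: 6 faults
Smallest f with faults ≤ 10 is 3.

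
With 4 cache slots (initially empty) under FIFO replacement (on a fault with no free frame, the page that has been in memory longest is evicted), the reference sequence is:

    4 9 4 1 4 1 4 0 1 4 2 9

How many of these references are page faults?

4: fault, frames [4]
9: fault, frames [4, 9]
4: hit
1: fault, frames [4, 9, 1]
4: hit
1: hit
4: hit
0: fault, frames [4, 9, 1, 0]
1: hit
4: hit
2: fault, evict 4, frames [9, 1, 0, 2]
9: hit
Page faults: 5.

5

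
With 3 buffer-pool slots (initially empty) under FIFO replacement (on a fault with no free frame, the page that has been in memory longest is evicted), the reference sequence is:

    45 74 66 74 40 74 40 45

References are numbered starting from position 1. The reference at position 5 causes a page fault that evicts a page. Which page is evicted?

45

pos 1: 45: fault, frames (45)
pos 2: 74: fault, frames (45 74)
pos 3: 66: fault, frames (45 74 66)
pos 4: 74: hit
pos 5: 40: fault, evict 45, frames (74 66 40)
At position 5, page 45 is evicted.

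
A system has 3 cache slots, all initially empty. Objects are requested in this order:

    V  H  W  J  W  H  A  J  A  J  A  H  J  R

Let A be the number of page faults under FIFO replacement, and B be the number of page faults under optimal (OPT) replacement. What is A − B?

Under FIFO: F F F F . . F . . . . F . F → 7 faults.
Under OPT: F F F F . . F . . . . . . F → 6 faults.
A − B = 7 − 6 = 1.

1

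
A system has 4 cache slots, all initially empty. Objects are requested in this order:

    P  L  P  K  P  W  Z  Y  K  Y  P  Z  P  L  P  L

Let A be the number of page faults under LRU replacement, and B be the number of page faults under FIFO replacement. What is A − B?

Under LRU: F F . F . F F F F . F . . F . . → 9 faults.
Under FIFO: F F . F . F F F . . F . . F . . → 8 faults.
A − B = 9 − 8 = 1.

1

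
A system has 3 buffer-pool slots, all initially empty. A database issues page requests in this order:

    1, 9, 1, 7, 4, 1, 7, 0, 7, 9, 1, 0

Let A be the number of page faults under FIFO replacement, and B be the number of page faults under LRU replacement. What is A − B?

Under FIFO: F F . F F F . F F F F F → 10 faults.
Under LRU: F F . F F . . F . F F F → 8 faults.
A − B = 10 − 8 = 2.

2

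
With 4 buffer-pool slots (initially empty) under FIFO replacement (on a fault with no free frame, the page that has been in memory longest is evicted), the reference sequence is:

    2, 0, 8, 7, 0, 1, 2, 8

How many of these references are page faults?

2 -> miss, frames [2]
0 -> miss, frames [2, 0]
8 -> miss, frames [2, 0, 8]
7 -> miss, frames [2, 0, 8, 7]
0 -> hit
1 -> miss, evict 2, frames [0, 8, 7, 1]
2 -> miss, evict 0, frames [8, 7, 1, 2]
8 -> hit
Page faults: 6.

6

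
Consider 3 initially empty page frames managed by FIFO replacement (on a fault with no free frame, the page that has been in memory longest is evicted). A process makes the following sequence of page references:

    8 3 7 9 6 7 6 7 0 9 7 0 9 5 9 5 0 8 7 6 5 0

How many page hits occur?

7

8 → miss, frames (8)
3 → miss, frames (8 3)
7 → miss, frames (8 3 7)
9 → miss, evict 8, frames (3 7 9)
6 → miss, evict 3, frames (7 9 6)
7 → hit
6 → hit
7 → hit
0 → miss, evict 7, frames (9 6 0)
9 → hit
7 → miss, evict 9, frames (6 0 7)
0 → hit
9 → miss, evict 6, frames (0 7 9)
5 → miss, evict 0, frames (7 9 5)
9 → hit
5 → hit
0 → miss, evict 7, frames (9 5 0)
8 → miss, evict 9, frames (5 0 8)
7 → miss, evict 5, frames (0 8 7)
6 → miss, evict 0, frames (8 7 6)
5 → miss, evict 8, frames (7 6 5)
0 → miss, evict 7, frames (6 5 0)
Hits: 7.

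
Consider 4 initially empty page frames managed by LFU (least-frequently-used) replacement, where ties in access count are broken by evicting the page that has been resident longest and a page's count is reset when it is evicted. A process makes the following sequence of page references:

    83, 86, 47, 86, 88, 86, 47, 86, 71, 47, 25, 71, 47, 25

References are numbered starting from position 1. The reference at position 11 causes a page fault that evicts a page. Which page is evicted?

88

pos 1: 83: fault, frames [83]
pos 2: 86: fault, frames [83, 86]
pos 3: 47: fault, frames [83, 86, 47]
pos 4: 86: hit
pos 5: 88: fault, frames [83, 86, 47, 88]
pos 6: 86: hit
pos 7: 47: hit
pos 8: 86: hit
pos 9: 71: fault, evict 83, frames [86, 47, 88, 71]
pos 10: 47: hit
pos 11: 25: fault, evict 88, frames [86, 47, 71, 25]
At position 11, page 88 is evicted.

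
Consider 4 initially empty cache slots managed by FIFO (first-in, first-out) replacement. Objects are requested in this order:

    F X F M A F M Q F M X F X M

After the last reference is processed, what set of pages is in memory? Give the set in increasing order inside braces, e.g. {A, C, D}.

{F, M, Q, X}

F → miss, frames {F}
X → miss, frames {F,X}
F → hit
M → miss, frames {F,X,M}
A → miss, frames {F,X,M,A}
F → hit
M → hit
Q → miss, evict F, frames {X,M,A,Q}
F → miss, evict X, frames {M,A,Q,F}
M → hit
X → miss, evict M, frames {A,Q,F,X}
F → hit
X → hit
M → miss, evict A, frames {Q,F,X,M}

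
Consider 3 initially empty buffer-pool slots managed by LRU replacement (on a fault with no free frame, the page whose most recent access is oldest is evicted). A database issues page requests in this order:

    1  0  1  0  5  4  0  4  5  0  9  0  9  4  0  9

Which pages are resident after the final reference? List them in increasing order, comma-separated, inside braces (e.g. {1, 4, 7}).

1 -> miss, frames {1}
0 -> miss, frames {1,0}
1 -> hit
0 -> hit
5 -> miss, frames {1,0,5}
4 -> miss, evict 1, frames {0,5,4}
0 -> hit
4 -> hit
5 -> hit
0 -> hit
9 -> miss, evict 4, frames {5,0,9}
0 -> hit
9 -> hit
4 -> miss, evict 5, frames {0,9,4}
0 -> hit
9 -> hit

{0, 4, 9}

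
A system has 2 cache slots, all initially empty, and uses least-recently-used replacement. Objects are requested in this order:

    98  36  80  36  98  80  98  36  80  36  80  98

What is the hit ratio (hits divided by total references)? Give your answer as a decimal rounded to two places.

98 -> fault, frames {98}
36 -> fault, frames {98,36}
80 -> fault, evict 98, frames {36,80}
36 -> hit
98 -> fault, evict 80, frames {36,98}
80 -> fault, evict 36, frames {98,80}
98 -> hit
36 -> fault, evict 80, frames {98,36}
80 -> fault, evict 98, frames {36,80}
36 -> hit
80 -> hit
98 -> fault, evict 36, frames {80,98}
Hits: 4 of 12 references → 4/12 = 0.3333.

0.33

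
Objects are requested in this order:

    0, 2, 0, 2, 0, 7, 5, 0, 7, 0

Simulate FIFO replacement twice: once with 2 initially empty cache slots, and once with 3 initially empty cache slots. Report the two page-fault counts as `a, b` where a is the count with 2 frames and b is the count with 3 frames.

2 frames: F F . . . F F F F . → 6 faults.
3 frames: F F . . . F F F . . → 5 faults.
5 < 6: adding a frame reduced faults, as is typical.

6, 5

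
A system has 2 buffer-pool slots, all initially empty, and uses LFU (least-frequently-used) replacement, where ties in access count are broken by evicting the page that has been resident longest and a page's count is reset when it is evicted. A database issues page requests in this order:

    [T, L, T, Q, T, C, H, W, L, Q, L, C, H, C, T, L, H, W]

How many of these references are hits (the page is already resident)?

3

T -> fault, frames {T}
L -> fault, frames {T,L}
T -> hit
Q -> fault, evict L, frames {T,Q}
T -> hit
C -> fault, evict Q, frames {T,C}
H -> fault, evict C, frames {T,H}
W -> fault, evict H, frames {T,W}
L -> fault, evict W, frames {T,L}
Q -> fault, evict L, frames {T,Q}
L -> fault, evict Q, frames {T,L}
C -> fault, evict L, frames {T,C}
H -> fault, evict C, frames {T,H}
C -> fault, evict H, frames {T,C}
T -> hit
L -> fault, evict C, frames {T,L}
H -> fault, evict L, frames {T,H}
W -> fault, evict H, frames {T,W}
Hits: 3.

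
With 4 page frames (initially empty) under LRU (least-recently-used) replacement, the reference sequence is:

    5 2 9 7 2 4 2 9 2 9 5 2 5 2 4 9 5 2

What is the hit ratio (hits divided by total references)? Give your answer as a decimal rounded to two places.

5 → miss, frames (5)
2 → miss, frames (5 2)
9 → miss, frames (5 2 9)
7 → miss, frames (5 2 9 7)
2 → hit
4 → miss, evict 5, frames (9 7 2 4)
2 → hit
9 → hit
2 → hit
9 → hit
5 → miss, evict 7, frames (4 2 9 5)
2 → hit
5 → hit
2 → hit
4 → hit
9 → hit
5 → hit
2 → hit
Hits: 12 of 18 references → 12/18 = 0.6667.

0.67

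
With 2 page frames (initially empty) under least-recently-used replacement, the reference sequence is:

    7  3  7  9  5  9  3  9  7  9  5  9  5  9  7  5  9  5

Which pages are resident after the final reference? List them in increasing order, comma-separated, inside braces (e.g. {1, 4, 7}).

7 → fault, frames (7)
3 → fault, frames (7 3)
7 → hit
9 → fault, evict 3, frames (7 9)
5 → fault, evict 7, frames (9 5)
9 → hit
3 → fault, evict 5, frames (9 3)
9 → hit
7 → fault, evict 3, frames (9 7)
9 → hit
5 → fault, evict 7, frames (9 5)
9 → hit
5 → hit
9 → hit
7 → fault, evict 5, frames (9 7)
5 → fault, evict 9, frames (7 5)
9 → fault, evict 7, frames (5 9)
5 → hit

{5, 9}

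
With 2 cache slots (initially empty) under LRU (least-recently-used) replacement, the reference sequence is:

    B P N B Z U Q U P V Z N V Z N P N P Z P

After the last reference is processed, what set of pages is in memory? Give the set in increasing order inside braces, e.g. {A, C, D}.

B → fault, frames {B}
P → fault, frames {B,P}
N → fault, evict B, frames {P,N}
B → fault, evict P, frames {N,B}
Z → fault, evict N, frames {B,Z}
U → fault, evict B, frames {Z,U}
Q → fault, evict Z, frames {U,Q}
U → hit
P → fault, evict Q, frames {U,P}
V → fault, evict U, frames {P,V}
Z → fault, evict P, frames {V,Z}
N → fault, evict V, frames {Z,N}
V → fault, evict Z, frames {N,V}
Z → fault, evict N, frames {V,Z}
N → fault, evict V, frames {Z,N}
P → fault, evict Z, frames {N,P}
N → hit
P → hit
Z → fault, evict N, frames {P,Z}
P → hit

{P, Z}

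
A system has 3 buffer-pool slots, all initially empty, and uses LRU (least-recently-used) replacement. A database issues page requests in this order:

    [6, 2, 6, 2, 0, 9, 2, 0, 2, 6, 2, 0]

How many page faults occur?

5

6 → miss, frames {6}
2 → miss, frames {6,2}
6 → hit
2 → hit
0 → miss, frames {6,2,0}
9 → miss, evict 6, frames {2,0,9}
2 → hit
0 → hit
2 → hit
6 → miss, evict 9, frames {0,2,6}
2 → hit
0 → hit
Page faults: 5.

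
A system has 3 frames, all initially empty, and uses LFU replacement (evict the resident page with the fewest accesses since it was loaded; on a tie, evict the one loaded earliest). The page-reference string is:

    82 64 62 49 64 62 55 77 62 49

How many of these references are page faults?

82: miss, frames [82]
64: miss, frames [82, 64]
62: miss, frames [82, 64, 62]
49: miss, evict 82, frames [64, 62, 49]
64: hit
62: hit
55: miss, evict 49, frames [64, 62, 55]
77: miss, evict 55, frames [64, 62, 77]
62: hit
49: miss, evict 77, frames [64, 62, 49]
Page faults: 7.

7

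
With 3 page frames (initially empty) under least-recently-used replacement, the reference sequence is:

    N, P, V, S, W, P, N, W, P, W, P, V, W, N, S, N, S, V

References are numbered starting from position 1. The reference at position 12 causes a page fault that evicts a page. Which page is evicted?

pos 1: N → fault, frames [N]
pos 2: P → fault, frames [N, P]
pos 3: V → fault, frames [N, P, V]
pos 4: S → fault, evict N, frames [P, V, S]
pos 5: W → fault, evict P, frames [V, S, W]
pos 6: P → fault, evict V, frames [S, W, P]
pos 7: N → fault, evict S, frames [W, P, N]
pos 8: W → hit
pos 9: P → hit
pos 10: W → hit
pos 11: P → hit
pos 12: V → fault, evict N, frames [W, P, V]
At position 12, page N is evicted.

N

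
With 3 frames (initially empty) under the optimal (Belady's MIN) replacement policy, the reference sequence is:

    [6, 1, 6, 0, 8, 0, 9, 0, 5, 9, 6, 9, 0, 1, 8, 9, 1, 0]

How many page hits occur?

8

6 -> miss, frames {6}
1 -> miss, frames {6,1}
6 -> hit
0 -> miss, frames {6,1,0}
8 -> miss, evict 1, frames {6,0,8}
0 -> hit
9 -> miss, evict 8, frames {6,0,9}
0 -> hit
5 -> miss, evict 0, frames {6,9,5}
9 -> hit
6 -> hit
9 -> hit
0 -> miss, evict 5, frames {6,9,0}
1 -> miss, evict 6, frames {9,0,1}
8 -> miss, evict 0, frames {9,1,8}
9 -> hit
1 -> hit
0 -> miss, evict 8, frames {9,1,0}
Hits: 8.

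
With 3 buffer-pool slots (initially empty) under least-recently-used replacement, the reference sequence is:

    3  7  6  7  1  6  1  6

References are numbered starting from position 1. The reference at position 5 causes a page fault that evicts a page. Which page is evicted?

pos 1: 3: miss, frames (3)
pos 2: 7: miss, frames (3 7)
pos 3: 6: miss, frames (3 7 6)
pos 4: 7: hit
pos 5: 1: miss, evict 3, frames (6 7 1)
At position 5, page 3 is evicted.

3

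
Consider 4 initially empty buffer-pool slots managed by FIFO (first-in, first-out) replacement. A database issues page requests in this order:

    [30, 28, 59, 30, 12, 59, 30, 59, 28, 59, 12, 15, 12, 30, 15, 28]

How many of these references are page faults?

30 -> fault, frames (30)
28 -> fault, frames (30 28)
59 -> fault, frames (30 28 59)
30 -> hit
12 -> fault, frames (30 28 59 12)
59 -> hit
30 -> hit
59 -> hit
28 -> hit
59 -> hit
12 -> hit
15 -> fault, evict 30, frames (28 59 12 15)
12 -> hit
30 -> fault, evict 28, frames (59 12 15 30)
15 -> hit
28 -> fault, evict 59, frames (12 15 30 28)
Page faults: 7.

7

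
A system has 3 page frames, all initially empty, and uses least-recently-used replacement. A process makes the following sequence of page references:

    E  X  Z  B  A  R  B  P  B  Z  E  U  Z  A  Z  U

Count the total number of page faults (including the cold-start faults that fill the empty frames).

11

E: miss, frames {E}
X: miss, frames {E,X}
Z: miss, frames {E,X,Z}
B: miss, evict E, frames {X,Z,B}
A: miss, evict X, frames {Z,B,A}
R: miss, evict Z, frames {B,A,R}
B: hit
P: miss, evict A, frames {R,B,P}
B: hit
Z: miss, evict R, frames {P,B,Z}
E: miss, evict P, frames {B,Z,E}
U: miss, evict B, frames {Z,E,U}
Z: hit
A: miss, evict E, frames {U,Z,A}
Z: hit
U: hit
Page faults: 11.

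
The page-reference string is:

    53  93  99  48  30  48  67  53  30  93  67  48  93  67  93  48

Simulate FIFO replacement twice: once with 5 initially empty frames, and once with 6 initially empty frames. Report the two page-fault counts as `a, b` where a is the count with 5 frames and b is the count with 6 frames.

8, 6

5 frames: F F F F F . F F . F . . . . . . → 8 faults.
6 frames: F F F F F . F . . . . . . . . . → 6 faults.
6 < 8: adding a frame reduced faults, as is typical.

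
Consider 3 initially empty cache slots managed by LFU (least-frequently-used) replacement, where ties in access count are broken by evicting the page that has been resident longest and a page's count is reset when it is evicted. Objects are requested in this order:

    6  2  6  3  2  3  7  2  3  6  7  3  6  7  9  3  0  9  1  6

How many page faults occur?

6 -> fault, frames (6)
2 -> fault, frames (6 2)
6 -> hit
3 -> fault, frames (6 2 3)
2 -> hit
3 -> hit
7 -> fault, evict 6, frames (2 3 7)
2 -> hit
3 -> hit
6 -> fault, evict 7, frames (2 3 6)
7 -> fault, evict 6, frames (2 3 7)
3 -> hit
6 -> fault, evict 7, frames (2 3 6)
7 -> fault, evict 6, frames (2 3 7)
9 -> fault, evict 7, frames (2 3 9)
3 -> hit
0 -> fault, evict 9, frames (2 3 0)
9 -> fault, evict 0, frames (2 3 9)
1 -> fault, evict 9, frames (2 3 1)
6 -> fault, evict 1, frames (2 3 6)
Page faults: 13.

13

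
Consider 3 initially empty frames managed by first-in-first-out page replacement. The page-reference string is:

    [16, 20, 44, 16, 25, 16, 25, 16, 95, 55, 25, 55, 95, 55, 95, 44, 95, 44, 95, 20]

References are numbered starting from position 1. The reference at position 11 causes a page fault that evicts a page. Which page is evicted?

16

pos 1: 16: miss, frames {16}
pos 2: 20: miss, frames {16,20}
pos 3: 44: miss, frames {16,20,44}
pos 4: 16: hit
pos 5: 25: miss, evict 16, frames {20,44,25}
pos 6: 16: miss, evict 20, frames {44,25,16}
pos 7: 25: hit
pos 8: 16: hit
pos 9: 95: miss, evict 44, frames {25,16,95}
pos 10: 55: miss, evict 25, frames {16,95,55}
pos 11: 25: miss, evict 16, frames {95,55,25}
At position 11, page 16 is evicted.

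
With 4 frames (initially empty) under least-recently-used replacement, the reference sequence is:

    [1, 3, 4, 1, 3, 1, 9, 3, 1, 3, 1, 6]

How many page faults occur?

5

1 → miss, frames {1}
3 → miss, frames {1,3}
4 → miss, frames {1,3,4}
1 → hit
3 → hit
1 → hit
9 → miss, frames {4,3,1,9}
3 → hit
1 → hit
3 → hit
1 → hit
6 → miss, evict 4, frames {9,3,1,6}
Page faults: 5.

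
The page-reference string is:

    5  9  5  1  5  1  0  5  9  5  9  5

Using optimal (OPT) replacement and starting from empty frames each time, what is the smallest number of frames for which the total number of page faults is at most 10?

2

f=1: 12 faults
f=2: 5 faults
f=3: 4 faults
f=4: 4 faults
Smallest f with faults ≤ 10 is 2.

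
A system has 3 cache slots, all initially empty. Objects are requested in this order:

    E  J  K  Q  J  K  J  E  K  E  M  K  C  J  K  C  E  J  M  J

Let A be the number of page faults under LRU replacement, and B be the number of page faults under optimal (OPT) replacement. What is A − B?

Under LRU: F F F F . . . F . . F . F F . . F F F . → 11 faults.
Under OPT: F F F F . . . F . . F . F . . . F . F . → 9 faults.
A − B = 11 − 9 = 2.

2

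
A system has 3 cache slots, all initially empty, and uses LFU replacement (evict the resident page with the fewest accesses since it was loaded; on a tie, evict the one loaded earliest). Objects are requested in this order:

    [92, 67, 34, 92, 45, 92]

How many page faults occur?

4

92 -> miss, frames {92}
67 -> miss, frames {92,67}
34 -> miss, frames {92,67,34}
92 -> hit
45 -> miss, evict 67, frames {92,34,45}
92 -> hit
Page faults: 4.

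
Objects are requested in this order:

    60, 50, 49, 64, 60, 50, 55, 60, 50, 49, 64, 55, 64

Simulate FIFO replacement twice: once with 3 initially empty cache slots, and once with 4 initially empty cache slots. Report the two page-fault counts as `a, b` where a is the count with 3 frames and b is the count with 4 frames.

3 frames: F F F F F F F . . F F . . → 9 faults.
4 frames: F F F F . . F F F F F F . → 10 faults.
10 > 9: adding a frame increased faults — Belady's anomaly.

9, 10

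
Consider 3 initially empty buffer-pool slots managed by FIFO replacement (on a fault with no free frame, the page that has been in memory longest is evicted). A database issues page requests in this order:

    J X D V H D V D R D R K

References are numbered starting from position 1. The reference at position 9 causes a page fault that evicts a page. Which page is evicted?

pos 1: J: fault, frames (J)
pos 2: X: fault, frames (J X)
pos 3: D: fault, frames (J X D)
pos 4: V: fault, evict J, frames (X D V)
pos 5: H: fault, evict X, frames (D V H)
pos 6: D: hit
pos 7: V: hit
pos 8: D: hit
pos 9: R: fault, evict D, frames (V H R)
At position 9, page D is evicted.

D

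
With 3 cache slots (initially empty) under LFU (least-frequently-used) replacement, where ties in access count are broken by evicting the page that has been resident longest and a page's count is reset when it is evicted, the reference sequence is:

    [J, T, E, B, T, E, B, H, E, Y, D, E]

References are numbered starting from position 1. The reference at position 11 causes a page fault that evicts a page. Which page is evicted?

Y

pos 1: J: fault, frames [J]
pos 2: T: fault, frames [J, T]
pos 3: E: fault, frames [J, T, E]
pos 4: B: fault, evict J, frames [T, E, B]
pos 5: T: hit
pos 6: E: hit
pos 7: B: hit
pos 8: H: fault, evict T, frames [E, B, H]
pos 9: E: hit
pos 10: Y: fault, evict H, frames [E, B, Y]
pos 11: D: fault, evict Y, frames [E, B, D]
At position 11, page Y is evicted.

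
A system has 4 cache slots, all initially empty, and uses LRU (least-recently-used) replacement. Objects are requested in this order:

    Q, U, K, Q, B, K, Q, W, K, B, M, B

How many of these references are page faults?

Q -> miss, frames [Q]
U -> miss, frames [Q, U]
K -> miss, frames [Q, U, K]
Q -> hit
B -> miss, frames [U, K, Q, B]
K -> hit
Q -> hit
W -> miss, evict U, frames [B, K, Q, W]
K -> hit
B -> hit
M -> miss, evict Q, frames [W, K, B, M]
B -> hit
Page faults: 6.

6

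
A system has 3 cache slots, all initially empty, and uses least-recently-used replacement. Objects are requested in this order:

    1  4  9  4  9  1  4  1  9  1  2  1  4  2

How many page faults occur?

5

1: fault, frames [1]
4: fault, frames [1, 4]
9: fault, frames [1, 4, 9]
4: hit
9: hit
1: hit
4: hit
1: hit
9: hit
1: hit
2: fault, evict 4, frames [9, 1, 2]
1: hit
4: fault, evict 9, frames [2, 1, 4]
2: hit
Page faults: 5.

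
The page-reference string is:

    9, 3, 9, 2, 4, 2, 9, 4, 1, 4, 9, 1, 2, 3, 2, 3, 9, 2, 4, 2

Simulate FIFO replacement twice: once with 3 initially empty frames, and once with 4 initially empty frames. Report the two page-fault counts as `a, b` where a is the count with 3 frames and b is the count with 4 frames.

3 frames: F F . F F . F . F . . . F F . . F . F F → 11 faults.
4 frames: F F . F F . . . F . F . . F F . . . F . → 9 faults.
9 < 11: adding a frame reduced faults, as is typical.

11, 9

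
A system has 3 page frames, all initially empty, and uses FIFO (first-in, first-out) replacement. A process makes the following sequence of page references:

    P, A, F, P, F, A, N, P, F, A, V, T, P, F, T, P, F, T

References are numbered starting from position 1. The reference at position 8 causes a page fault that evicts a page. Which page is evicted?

pos 1: P → miss, frames {P}
pos 2: A → miss, frames {P,A}
pos 3: F → miss, frames {P,A,F}
pos 4: P → hit
pos 5: F → hit
pos 6: A → hit
pos 7: N → miss, evict P, frames {A,F,N}
pos 8: P → miss, evict A, frames {F,N,P}
At position 8, page A is evicted.

A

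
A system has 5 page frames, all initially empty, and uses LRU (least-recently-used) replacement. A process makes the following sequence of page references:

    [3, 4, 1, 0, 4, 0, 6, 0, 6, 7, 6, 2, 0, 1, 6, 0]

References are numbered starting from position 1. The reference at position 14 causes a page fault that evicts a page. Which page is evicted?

pos 1: 3: miss, frames (3)
pos 2: 4: miss, frames (3 4)
pos 3: 1: miss, frames (3 4 1)
pos 4: 0: miss, frames (3 4 1 0)
pos 5: 4: hit
pos 6: 0: hit
pos 7: 6: miss, frames (3 1 4 0 6)
pos 8: 0: hit
pos 9: 6: hit
pos 10: 7: miss, evict 3, frames (1 4 0 6 7)
pos 11: 6: hit
pos 12: 2: miss, evict 1, frames (4 0 7 6 2)
pos 13: 0: hit
pos 14: 1: miss, evict 4, frames (7 6 2 0 1)
At position 14, page 4 is evicted.

4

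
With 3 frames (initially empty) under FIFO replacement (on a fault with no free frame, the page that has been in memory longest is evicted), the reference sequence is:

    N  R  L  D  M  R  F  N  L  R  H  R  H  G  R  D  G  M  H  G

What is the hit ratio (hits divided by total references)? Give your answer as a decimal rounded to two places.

0.20

N → fault, frames [N]
R → fault, frames [N, R]
L → fault, frames [N, R, L]
D → fault, evict N, frames [R, L, D]
M → fault, evict R, frames [L, D, M]
R → fault, evict L, frames [D, M, R]
F → fault, evict D, frames [M, R, F]
N → fault, evict M, frames [R, F, N]
L → fault, evict R, frames [F, N, L]
R → fault, evict F, frames [N, L, R]
H → fault, evict N, frames [L, R, H]
R → hit
H → hit
G → fault, evict L, frames [R, H, G]
R → hit
D → fault, evict R, frames [H, G, D]
G → hit
M → fault, evict H, frames [G, D, M]
H → fault, evict G, frames [D, M, H]
G → fault, evict D, frames [M, H, G]
Hits: 4 of 20 references → 4/20 = 0.2000.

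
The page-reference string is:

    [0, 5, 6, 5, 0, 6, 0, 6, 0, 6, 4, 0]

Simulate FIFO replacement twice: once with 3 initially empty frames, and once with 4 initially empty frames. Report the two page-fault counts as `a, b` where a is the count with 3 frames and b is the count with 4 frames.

5, 4

3 frames: F F F . . . . . . . F F → 5 faults.
4 frames: F F F . . . . . . . F . → 4 faults.
4 < 5: adding a frame reduced faults, as is typical.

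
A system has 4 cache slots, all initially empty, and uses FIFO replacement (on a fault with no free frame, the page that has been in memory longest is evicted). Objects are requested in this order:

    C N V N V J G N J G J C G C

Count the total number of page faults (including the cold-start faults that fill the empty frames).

6

C → fault, frames [C]
N → fault, frames [C, N]
V → fault, frames [C, N, V]
N → hit
V → hit
J → fault, frames [C, N, V, J]
G → fault, evict C, frames [N, V, J, G]
N → hit
J → hit
G → hit
J → hit
C → fault, evict N, frames [V, J, G, C]
G → hit
C → hit
Page faults: 6.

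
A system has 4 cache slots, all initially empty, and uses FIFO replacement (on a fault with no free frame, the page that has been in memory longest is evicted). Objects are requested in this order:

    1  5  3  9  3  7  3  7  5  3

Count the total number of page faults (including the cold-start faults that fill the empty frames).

1: miss, frames (1)
5: miss, frames (1 5)
3: miss, frames (1 5 3)
9: miss, frames (1 5 3 9)
3: hit
7: miss, evict 1, frames (5 3 9 7)
3: hit
7: hit
5: hit
3: hit
Page faults: 5.

5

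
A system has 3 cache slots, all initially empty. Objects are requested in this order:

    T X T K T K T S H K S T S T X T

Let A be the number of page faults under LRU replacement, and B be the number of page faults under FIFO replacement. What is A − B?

1

Under LRU: F F . F . . . F F F . F . . F . → 8 faults.
Under FIFO: F F . F . . . F F . . F . . F . → 7 faults.
A − B = 8 − 7 = 1.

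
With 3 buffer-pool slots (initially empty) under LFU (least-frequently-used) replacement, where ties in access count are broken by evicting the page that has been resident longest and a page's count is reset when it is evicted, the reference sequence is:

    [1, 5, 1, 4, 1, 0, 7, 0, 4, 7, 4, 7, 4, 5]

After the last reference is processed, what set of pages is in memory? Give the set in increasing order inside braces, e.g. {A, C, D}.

1 → fault, frames [1]
5 → fault, frames [1, 5]
1 → hit
4 → fault, frames [1, 5, 4]
1 → hit
0 → fault, evict 5, frames [1, 4, 0]
7 → fault, evict 4, frames [1, 0, 7]
0 → hit
4 → fault, evict 7, frames [1, 0, 4]
7 → fault, evict 4, frames [1, 0, 7]
4 → fault, evict 7, frames [1, 0, 4]
7 → fault, evict 4, frames [1, 0, 7]
4 → fault, evict 7, frames [1, 0, 4]
5 → fault, evict 4, frames [1, 0, 5]

{0, 1, 5}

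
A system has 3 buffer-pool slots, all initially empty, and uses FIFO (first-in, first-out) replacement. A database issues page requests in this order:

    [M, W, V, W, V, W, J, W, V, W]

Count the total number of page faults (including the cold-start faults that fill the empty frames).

4

M → miss, frames [M]
W → miss, frames [M, W]
V → miss, frames [M, W, V]
W → hit
V → hit
W → hit
J → miss, evict M, frames [W, V, J]
W → hit
V → hit
W → hit
Page faults: 4.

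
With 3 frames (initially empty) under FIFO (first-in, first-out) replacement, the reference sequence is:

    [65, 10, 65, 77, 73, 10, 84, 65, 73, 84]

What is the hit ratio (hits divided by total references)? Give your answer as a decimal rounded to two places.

65 → fault, frames (65)
10 → fault, frames (65 10)
65 → hit
77 → fault, frames (65 10 77)
73 → fault, evict 65, frames (10 77 73)
10 → hit
84 → fault, evict 10, frames (77 73 84)
65 → fault, evict 77, frames (73 84 65)
73 → hit
84 → hit
Hits: 4 of 10 references → 4/10 = 0.4000.

0.40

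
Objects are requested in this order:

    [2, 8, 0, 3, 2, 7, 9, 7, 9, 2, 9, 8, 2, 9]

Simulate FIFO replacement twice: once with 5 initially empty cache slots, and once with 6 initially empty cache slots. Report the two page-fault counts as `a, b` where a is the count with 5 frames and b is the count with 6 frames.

8, 6

5 frames: F F F F . F F . . F . F . . → 8 faults.
6 frames: F F F F . F F . . . . . . . → 6 faults.
6 < 8: adding a frame reduced faults, as is typical.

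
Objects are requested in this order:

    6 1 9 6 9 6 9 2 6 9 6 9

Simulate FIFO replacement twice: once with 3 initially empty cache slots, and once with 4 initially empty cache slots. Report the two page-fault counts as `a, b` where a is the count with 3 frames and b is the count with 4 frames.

3 frames: F F F . . . . F F . . . → 5 faults.
4 frames: F F F . . . . F . . . . → 4 faults.
4 < 5: adding a frame reduced faults, as is typical.

5, 4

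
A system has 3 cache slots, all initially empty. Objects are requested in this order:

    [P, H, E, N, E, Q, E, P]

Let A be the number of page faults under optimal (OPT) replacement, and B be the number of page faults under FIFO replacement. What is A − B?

-1

Under OPT: F F F F . F . . → 5 faults.
Under FIFO: F F F F . F . F → 6 faults.
A − B = 5 − 6 = -1.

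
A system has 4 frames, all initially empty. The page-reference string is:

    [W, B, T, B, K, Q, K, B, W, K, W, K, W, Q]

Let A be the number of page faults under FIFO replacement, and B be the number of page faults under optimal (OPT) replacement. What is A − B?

Under FIFO: F F F . F F . . F . . . . . → 6 faults.
Under OPT: F F F . F F . . . . . . . . → 5 faults.
A − B = 6 − 5 = 1.

1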